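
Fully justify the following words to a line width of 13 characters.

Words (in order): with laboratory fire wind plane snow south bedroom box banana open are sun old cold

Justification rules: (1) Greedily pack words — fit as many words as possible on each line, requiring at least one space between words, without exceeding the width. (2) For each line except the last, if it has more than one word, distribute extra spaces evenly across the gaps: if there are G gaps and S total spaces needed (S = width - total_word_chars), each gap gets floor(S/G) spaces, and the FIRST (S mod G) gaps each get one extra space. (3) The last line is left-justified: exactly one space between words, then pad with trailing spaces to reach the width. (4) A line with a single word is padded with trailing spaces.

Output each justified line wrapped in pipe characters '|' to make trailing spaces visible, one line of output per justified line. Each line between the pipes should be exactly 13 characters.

Line 1: ['with'] (min_width=4, slack=9)
Line 2: ['laboratory'] (min_width=10, slack=3)
Line 3: ['fire', 'wind'] (min_width=9, slack=4)
Line 4: ['plane', 'snow'] (min_width=10, slack=3)
Line 5: ['south', 'bedroom'] (min_width=13, slack=0)
Line 6: ['box', 'banana'] (min_width=10, slack=3)
Line 7: ['open', 'are', 'sun'] (min_width=12, slack=1)
Line 8: ['old', 'cold'] (min_width=8, slack=5)

Answer: |with         |
|laboratory   |
|fire     wind|
|plane    snow|
|south bedroom|
|box    banana|
|open  are sun|
|old cold     |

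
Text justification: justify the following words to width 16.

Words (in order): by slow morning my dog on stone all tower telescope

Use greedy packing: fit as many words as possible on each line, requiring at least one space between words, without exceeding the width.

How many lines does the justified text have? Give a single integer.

Line 1: ['by', 'slow', 'morning'] (min_width=15, slack=1)
Line 2: ['my', 'dog', 'on', 'stone'] (min_width=15, slack=1)
Line 3: ['all', 'tower'] (min_width=9, slack=7)
Line 4: ['telescope'] (min_width=9, slack=7)
Total lines: 4

Answer: 4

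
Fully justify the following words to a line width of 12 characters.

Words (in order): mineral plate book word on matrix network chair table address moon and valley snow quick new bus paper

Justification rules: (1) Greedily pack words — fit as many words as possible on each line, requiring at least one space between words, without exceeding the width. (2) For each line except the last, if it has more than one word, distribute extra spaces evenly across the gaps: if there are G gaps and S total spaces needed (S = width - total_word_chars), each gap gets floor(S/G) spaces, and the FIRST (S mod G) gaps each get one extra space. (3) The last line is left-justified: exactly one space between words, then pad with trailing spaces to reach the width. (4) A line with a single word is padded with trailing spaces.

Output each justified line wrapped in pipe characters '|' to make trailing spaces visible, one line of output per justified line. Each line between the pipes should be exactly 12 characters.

Line 1: ['mineral'] (min_width=7, slack=5)
Line 2: ['plate', 'book'] (min_width=10, slack=2)
Line 3: ['word', 'on'] (min_width=7, slack=5)
Line 4: ['matrix'] (min_width=6, slack=6)
Line 5: ['network'] (min_width=7, slack=5)
Line 6: ['chair', 'table'] (min_width=11, slack=1)
Line 7: ['address', 'moon'] (min_width=12, slack=0)
Line 8: ['and', 'valley'] (min_width=10, slack=2)
Line 9: ['snow', 'quick'] (min_width=10, slack=2)
Line 10: ['new', 'bus'] (min_width=7, slack=5)
Line 11: ['paper'] (min_width=5, slack=7)

Answer: |mineral     |
|plate   book|
|word      on|
|matrix      |
|network     |
|chair  table|
|address moon|
|and   valley|
|snow   quick|
|new      bus|
|paper       |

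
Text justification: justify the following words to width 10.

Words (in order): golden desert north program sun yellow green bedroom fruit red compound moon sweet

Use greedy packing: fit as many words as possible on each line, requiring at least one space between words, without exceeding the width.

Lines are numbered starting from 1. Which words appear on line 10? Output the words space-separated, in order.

Line 1: ['golden'] (min_width=6, slack=4)
Line 2: ['desert'] (min_width=6, slack=4)
Line 3: ['north'] (min_width=5, slack=5)
Line 4: ['program'] (min_width=7, slack=3)
Line 5: ['sun', 'yellow'] (min_width=10, slack=0)
Line 6: ['green'] (min_width=5, slack=5)
Line 7: ['bedroom'] (min_width=7, slack=3)
Line 8: ['fruit', 'red'] (min_width=9, slack=1)
Line 9: ['compound'] (min_width=8, slack=2)
Line 10: ['moon', 'sweet'] (min_width=10, slack=0)

Answer: moon sweet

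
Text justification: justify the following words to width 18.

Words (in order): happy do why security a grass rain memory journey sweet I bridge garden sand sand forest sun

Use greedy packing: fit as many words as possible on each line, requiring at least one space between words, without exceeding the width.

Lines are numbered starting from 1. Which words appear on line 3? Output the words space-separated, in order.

Line 1: ['happy', 'do', 'why'] (min_width=12, slack=6)
Line 2: ['security', 'a', 'grass'] (min_width=16, slack=2)
Line 3: ['rain', 'memory'] (min_width=11, slack=7)
Line 4: ['journey', 'sweet', 'I'] (min_width=15, slack=3)
Line 5: ['bridge', 'garden', 'sand'] (min_width=18, slack=0)
Line 6: ['sand', 'forest', 'sun'] (min_width=15, slack=3)

Answer: rain memory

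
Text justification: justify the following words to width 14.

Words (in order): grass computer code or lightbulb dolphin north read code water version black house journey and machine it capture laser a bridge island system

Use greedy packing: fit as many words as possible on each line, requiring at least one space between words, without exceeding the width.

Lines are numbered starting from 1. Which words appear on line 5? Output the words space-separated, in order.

Line 1: ['grass', 'computer'] (min_width=14, slack=0)
Line 2: ['code', 'or'] (min_width=7, slack=7)
Line 3: ['lightbulb'] (min_width=9, slack=5)
Line 4: ['dolphin', 'north'] (min_width=13, slack=1)
Line 5: ['read', 'code'] (min_width=9, slack=5)
Line 6: ['water', 'version'] (min_width=13, slack=1)
Line 7: ['black', 'house'] (min_width=11, slack=3)
Line 8: ['journey', 'and'] (min_width=11, slack=3)
Line 9: ['machine', 'it'] (min_width=10, slack=4)
Line 10: ['capture', 'laser'] (min_width=13, slack=1)
Line 11: ['a', 'bridge'] (min_width=8, slack=6)
Line 12: ['island', 'system'] (min_width=13, slack=1)

Answer: read code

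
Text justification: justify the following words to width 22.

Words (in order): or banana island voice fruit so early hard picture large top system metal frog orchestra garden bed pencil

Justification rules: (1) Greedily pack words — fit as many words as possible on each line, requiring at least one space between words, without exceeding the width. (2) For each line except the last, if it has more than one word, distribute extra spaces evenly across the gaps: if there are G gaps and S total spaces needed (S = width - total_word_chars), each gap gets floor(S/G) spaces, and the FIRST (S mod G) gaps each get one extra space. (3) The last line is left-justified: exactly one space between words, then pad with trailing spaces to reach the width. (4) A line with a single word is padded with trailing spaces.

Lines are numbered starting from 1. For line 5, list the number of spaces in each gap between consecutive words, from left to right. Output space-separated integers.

Answer: 2 2

Derivation:
Line 1: ['or', 'banana', 'island', 'voice'] (min_width=22, slack=0)
Line 2: ['fruit', 'so', 'early', 'hard'] (min_width=19, slack=3)
Line 3: ['picture', 'large', 'top'] (min_width=17, slack=5)
Line 4: ['system', 'metal', 'frog'] (min_width=17, slack=5)
Line 5: ['orchestra', 'garden', 'bed'] (min_width=20, slack=2)
Line 6: ['pencil'] (min_width=6, slack=16)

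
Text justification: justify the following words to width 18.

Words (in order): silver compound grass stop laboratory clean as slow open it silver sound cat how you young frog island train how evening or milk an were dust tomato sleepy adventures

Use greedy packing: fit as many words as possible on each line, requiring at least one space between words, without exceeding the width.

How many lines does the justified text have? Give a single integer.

Line 1: ['silver', 'compound'] (min_width=15, slack=3)
Line 2: ['grass', 'stop'] (min_width=10, slack=8)
Line 3: ['laboratory', 'clean'] (min_width=16, slack=2)
Line 4: ['as', 'slow', 'open', 'it'] (min_width=15, slack=3)
Line 5: ['silver', 'sound', 'cat'] (min_width=16, slack=2)
Line 6: ['how', 'you', 'young', 'frog'] (min_width=18, slack=0)
Line 7: ['island', 'train', 'how'] (min_width=16, slack=2)
Line 8: ['evening', 'or', 'milk', 'an'] (min_width=18, slack=0)
Line 9: ['were', 'dust', 'tomato'] (min_width=16, slack=2)
Line 10: ['sleepy', 'adventures'] (min_width=17, slack=1)
Total lines: 10

Answer: 10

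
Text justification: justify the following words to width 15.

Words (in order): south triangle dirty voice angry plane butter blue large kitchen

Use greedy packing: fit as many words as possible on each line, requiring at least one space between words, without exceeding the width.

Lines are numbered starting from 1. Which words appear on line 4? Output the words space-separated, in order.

Line 1: ['south', 'triangle'] (min_width=14, slack=1)
Line 2: ['dirty', 'voice'] (min_width=11, slack=4)
Line 3: ['angry', 'plane'] (min_width=11, slack=4)
Line 4: ['butter', 'blue'] (min_width=11, slack=4)
Line 5: ['large', 'kitchen'] (min_width=13, slack=2)

Answer: butter blue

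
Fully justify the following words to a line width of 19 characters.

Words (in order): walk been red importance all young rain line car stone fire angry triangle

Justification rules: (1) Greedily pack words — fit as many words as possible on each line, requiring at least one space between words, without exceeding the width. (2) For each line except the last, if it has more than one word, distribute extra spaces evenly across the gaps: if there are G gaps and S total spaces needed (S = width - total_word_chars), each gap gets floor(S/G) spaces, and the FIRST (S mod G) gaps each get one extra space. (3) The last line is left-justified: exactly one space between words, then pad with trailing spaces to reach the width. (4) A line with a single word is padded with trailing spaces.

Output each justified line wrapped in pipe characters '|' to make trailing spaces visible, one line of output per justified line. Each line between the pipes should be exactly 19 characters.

Answer: |walk    been    red|
|importance      all|
|young rain line car|
|stone   fire  angry|
|triangle           |

Derivation:
Line 1: ['walk', 'been', 'red'] (min_width=13, slack=6)
Line 2: ['importance', 'all'] (min_width=14, slack=5)
Line 3: ['young', 'rain', 'line', 'car'] (min_width=19, slack=0)
Line 4: ['stone', 'fire', 'angry'] (min_width=16, slack=3)
Line 5: ['triangle'] (min_width=8, slack=11)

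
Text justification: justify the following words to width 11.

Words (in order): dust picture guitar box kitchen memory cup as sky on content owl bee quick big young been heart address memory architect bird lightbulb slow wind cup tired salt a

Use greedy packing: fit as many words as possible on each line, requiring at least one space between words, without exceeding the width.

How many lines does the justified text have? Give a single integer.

Answer: 18

Derivation:
Line 1: ['dust'] (min_width=4, slack=7)
Line 2: ['picture'] (min_width=7, slack=4)
Line 3: ['guitar', 'box'] (min_width=10, slack=1)
Line 4: ['kitchen'] (min_width=7, slack=4)
Line 5: ['memory', 'cup'] (min_width=10, slack=1)
Line 6: ['as', 'sky', 'on'] (min_width=9, slack=2)
Line 7: ['content', 'owl'] (min_width=11, slack=0)
Line 8: ['bee', 'quick'] (min_width=9, slack=2)
Line 9: ['big', 'young'] (min_width=9, slack=2)
Line 10: ['been', 'heart'] (min_width=10, slack=1)
Line 11: ['address'] (min_width=7, slack=4)
Line 12: ['memory'] (min_width=6, slack=5)
Line 13: ['architect'] (min_width=9, slack=2)
Line 14: ['bird'] (min_width=4, slack=7)
Line 15: ['lightbulb'] (min_width=9, slack=2)
Line 16: ['slow', 'wind'] (min_width=9, slack=2)
Line 17: ['cup', 'tired'] (min_width=9, slack=2)
Line 18: ['salt', 'a'] (min_width=6, slack=5)
Total lines: 18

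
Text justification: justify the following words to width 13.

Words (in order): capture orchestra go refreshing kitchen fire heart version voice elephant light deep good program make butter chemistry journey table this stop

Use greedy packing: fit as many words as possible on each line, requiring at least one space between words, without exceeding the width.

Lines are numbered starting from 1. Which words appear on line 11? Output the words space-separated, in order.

Answer: chemistry

Derivation:
Line 1: ['capture'] (min_width=7, slack=6)
Line 2: ['orchestra', 'go'] (min_width=12, slack=1)
Line 3: ['refreshing'] (min_width=10, slack=3)
Line 4: ['kitchen', 'fire'] (min_width=12, slack=1)
Line 5: ['heart', 'version'] (min_width=13, slack=0)
Line 6: ['voice'] (min_width=5, slack=8)
Line 7: ['elephant'] (min_width=8, slack=5)
Line 8: ['light', 'deep'] (min_width=10, slack=3)
Line 9: ['good', 'program'] (min_width=12, slack=1)
Line 10: ['make', 'butter'] (min_width=11, slack=2)
Line 11: ['chemistry'] (min_width=9, slack=4)
Line 12: ['journey', 'table'] (min_width=13, slack=0)
Line 13: ['this', 'stop'] (min_width=9, slack=4)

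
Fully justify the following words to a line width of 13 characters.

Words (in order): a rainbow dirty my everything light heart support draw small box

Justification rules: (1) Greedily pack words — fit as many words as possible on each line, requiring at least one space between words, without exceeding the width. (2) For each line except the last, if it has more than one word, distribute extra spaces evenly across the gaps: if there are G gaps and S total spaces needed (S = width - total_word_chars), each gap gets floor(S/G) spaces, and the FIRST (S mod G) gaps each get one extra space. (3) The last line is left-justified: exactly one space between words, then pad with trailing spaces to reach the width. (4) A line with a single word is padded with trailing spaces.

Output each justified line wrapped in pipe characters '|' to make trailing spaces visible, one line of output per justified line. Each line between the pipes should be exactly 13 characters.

Answer: |a     rainbow|
|dirty      my|
|everything   |
|light   heart|
|support  draw|
|small box    |

Derivation:
Line 1: ['a', 'rainbow'] (min_width=9, slack=4)
Line 2: ['dirty', 'my'] (min_width=8, slack=5)
Line 3: ['everything'] (min_width=10, slack=3)
Line 4: ['light', 'heart'] (min_width=11, slack=2)
Line 5: ['support', 'draw'] (min_width=12, slack=1)
Line 6: ['small', 'box'] (min_width=9, slack=4)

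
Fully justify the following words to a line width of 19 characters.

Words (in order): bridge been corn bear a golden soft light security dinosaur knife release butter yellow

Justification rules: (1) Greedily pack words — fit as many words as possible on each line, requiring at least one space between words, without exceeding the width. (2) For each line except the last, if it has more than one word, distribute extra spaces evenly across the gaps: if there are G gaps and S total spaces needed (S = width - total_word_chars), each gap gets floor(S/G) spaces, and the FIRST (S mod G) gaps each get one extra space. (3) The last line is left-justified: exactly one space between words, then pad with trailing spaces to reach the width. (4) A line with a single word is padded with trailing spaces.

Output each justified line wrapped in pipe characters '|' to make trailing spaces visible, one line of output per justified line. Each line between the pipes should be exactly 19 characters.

Line 1: ['bridge', 'been', 'corn'] (min_width=16, slack=3)
Line 2: ['bear', 'a', 'golden', 'soft'] (min_width=18, slack=1)
Line 3: ['light', 'security'] (min_width=14, slack=5)
Line 4: ['dinosaur', 'knife'] (min_width=14, slack=5)
Line 5: ['release', 'butter'] (min_width=14, slack=5)
Line 6: ['yellow'] (min_width=6, slack=13)

Answer: |bridge   been  corn|
|bear  a golden soft|
|light      security|
|dinosaur      knife|
|release      butter|
|yellow             |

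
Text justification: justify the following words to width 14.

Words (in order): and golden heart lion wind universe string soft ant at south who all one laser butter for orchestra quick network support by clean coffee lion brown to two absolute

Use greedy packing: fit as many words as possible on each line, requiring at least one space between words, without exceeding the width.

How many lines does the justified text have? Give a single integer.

Answer: 13

Derivation:
Line 1: ['and', 'golden'] (min_width=10, slack=4)
Line 2: ['heart', 'lion'] (min_width=10, slack=4)
Line 3: ['wind', 'universe'] (min_width=13, slack=1)
Line 4: ['string', 'soft'] (min_width=11, slack=3)
Line 5: ['ant', 'at', 'south'] (min_width=12, slack=2)
Line 6: ['who', 'all', 'one'] (min_width=11, slack=3)
Line 7: ['laser', 'butter'] (min_width=12, slack=2)
Line 8: ['for', 'orchestra'] (min_width=13, slack=1)
Line 9: ['quick', 'network'] (min_width=13, slack=1)
Line 10: ['support', 'by'] (min_width=10, slack=4)
Line 11: ['clean', 'coffee'] (min_width=12, slack=2)
Line 12: ['lion', 'brown', 'to'] (min_width=13, slack=1)
Line 13: ['two', 'absolute'] (min_width=12, slack=2)
Total lines: 13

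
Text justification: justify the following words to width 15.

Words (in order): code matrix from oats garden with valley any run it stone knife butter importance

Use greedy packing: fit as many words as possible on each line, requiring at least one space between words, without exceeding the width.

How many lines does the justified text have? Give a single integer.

Answer: 7

Derivation:
Line 1: ['code', 'matrix'] (min_width=11, slack=4)
Line 2: ['from', 'oats'] (min_width=9, slack=6)
Line 3: ['garden', 'with'] (min_width=11, slack=4)
Line 4: ['valley', 'any', 'run'] (min_width=14, slack=1)
Line 5: ['it', 'stone', 'knife'] (min_width=14, slack=1)
Line 6: ['butter'] (min_width=6, slack=9)
Line 7: ['importance'] (min_width=10, slack=5)
Total lines: 7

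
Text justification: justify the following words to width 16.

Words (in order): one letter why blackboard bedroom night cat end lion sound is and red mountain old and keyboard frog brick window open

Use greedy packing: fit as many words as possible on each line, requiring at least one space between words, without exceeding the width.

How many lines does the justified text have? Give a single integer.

Line 1: ['one', 'letter', 'why'] (min_width=14, slack=2)
Line 2: ['blackboard'] (min_width=10, slack=6)
Line 3: ['bedroom', 'night'] (min_width=13, slack=3)
Line 4: ['cat', 'end', 'lion'] (min_width=12, slack=4)
Line 5: ['sound', 'is', 'and', 'red'] (min_width=16, slack=0)
Line 6: ['mountain', 'old', 'and'] (min_width=16, slack=0)
Line 7: ['keyboard', 'frog'] (min_width=13, slack=3)
Line 8: ['brick', 'window'] (min_width=12, slack=4)
Line 9: ['open'] (min_width=4, slack=12)
Total lines: 9

Answer: 9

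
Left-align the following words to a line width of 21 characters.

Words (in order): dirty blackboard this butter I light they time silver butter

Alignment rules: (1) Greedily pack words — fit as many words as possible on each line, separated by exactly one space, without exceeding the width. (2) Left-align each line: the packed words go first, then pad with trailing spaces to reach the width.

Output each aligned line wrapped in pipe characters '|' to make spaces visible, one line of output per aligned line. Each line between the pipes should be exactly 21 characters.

Line 1: ['dirty', 'blackboard', 'this'] (min_width=21, slack=0)
Line 2: ['butter', 'I', 'light', 'they'] (min_width=19, slack=2)
Line 3: ['time', 'silver', 'butter'] (min_width=18, slack=3)

Answer: |dirty blackboard this|
|butter I light they  |
|time silver butter   |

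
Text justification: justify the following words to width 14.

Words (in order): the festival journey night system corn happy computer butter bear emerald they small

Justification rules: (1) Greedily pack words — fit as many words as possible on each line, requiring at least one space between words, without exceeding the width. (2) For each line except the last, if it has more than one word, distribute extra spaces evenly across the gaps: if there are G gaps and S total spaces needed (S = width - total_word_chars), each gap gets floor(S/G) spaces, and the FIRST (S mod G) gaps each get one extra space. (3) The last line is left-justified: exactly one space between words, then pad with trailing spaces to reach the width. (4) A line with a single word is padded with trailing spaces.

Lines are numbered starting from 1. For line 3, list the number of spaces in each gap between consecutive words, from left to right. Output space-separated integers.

Line 1: ['the', 'festival'] (min_width=12, slack=2)
Line 2: ['journey', 'night'] (min_width=13, slack=1)
Line 3: ['system', 'corn'] (min_width=11, slack=3)
Line 4: ['happy', 'computer'] (min_width=14, slack=0)
Line 5: ['butter', 'bear'] (min_width=11, slack=3)
Line 6: ['emerald', 'they'] (min_width=12, slack=2)
Line 7: ['small'] (min_width=5, slack=9)

Answer: 4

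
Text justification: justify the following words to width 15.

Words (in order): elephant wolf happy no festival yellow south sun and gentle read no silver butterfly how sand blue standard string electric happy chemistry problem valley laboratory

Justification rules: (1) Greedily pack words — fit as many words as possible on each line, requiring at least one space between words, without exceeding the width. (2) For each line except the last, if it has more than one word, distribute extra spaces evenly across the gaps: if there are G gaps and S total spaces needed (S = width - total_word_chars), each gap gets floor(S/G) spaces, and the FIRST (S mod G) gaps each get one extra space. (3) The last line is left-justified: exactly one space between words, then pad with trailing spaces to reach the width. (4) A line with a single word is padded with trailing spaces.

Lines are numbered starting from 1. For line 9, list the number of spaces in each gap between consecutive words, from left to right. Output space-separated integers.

Answer: 1

Derivation:
Line 1: ['elephant', 'wolf'] (min_width=13, slack=2)
Line 2: ['happy', 'no'] (min_width=8, slack=7)
Line 3: ['festival', 'yellow'] (min_width=15, slack=0)
Line 4: ['south', 'sun', 'and'] (min_width=13, slack=2)
Line 5: ['gentle', 'read', 'no'] (min_width=14, slack=1)
Line 6: ['silver'] (min_width=6, slack=9)
Line 7: ['butterfly', 'how'] (min_width=13, slack=2)
Line 8: ['sand', 'blue'] (min_width=9, slack=6)
Line 9: ['standard', 'string'] (min_width=15, slack=0)
Line 10: ['electric', 'happy'] (min_width=14, slack=1)
Line 11: ['chemistry'] (min_width=9, slack=6)
Line 12: ['problem', 'valley'] (min_width=14, slack=1)
Line 13: ['laboratory'] (min_width=10, slack=5)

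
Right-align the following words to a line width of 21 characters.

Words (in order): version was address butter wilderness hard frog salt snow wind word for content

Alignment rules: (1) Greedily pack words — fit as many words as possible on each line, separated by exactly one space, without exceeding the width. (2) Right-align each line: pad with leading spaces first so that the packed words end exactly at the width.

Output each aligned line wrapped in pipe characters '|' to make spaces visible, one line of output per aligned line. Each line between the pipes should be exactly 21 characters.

Answer: |  version was address|
|    butter wilderness|
|  hard frog salt snow|
|wind word for content|

Derivation:
Line 1: ['version', 'was', 'address'] (min_width=19, slack=2)
Line 2: ['butter', 'wilderness'] (min_width=17, slack=4)
Line 3: ['hard', 'frog', 'salt', 'snow'] (min_width=19, slack=2)
Line 4: ['wind', 'word', 'for', 'content'] (min_width=21, slack=0)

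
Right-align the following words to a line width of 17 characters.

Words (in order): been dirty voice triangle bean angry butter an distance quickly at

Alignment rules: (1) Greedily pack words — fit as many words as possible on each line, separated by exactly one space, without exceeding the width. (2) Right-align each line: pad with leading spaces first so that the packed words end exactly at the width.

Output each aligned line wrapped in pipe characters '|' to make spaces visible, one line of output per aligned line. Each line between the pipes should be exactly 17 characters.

Line 1: ['been', 'dirty', 'voice'] (min_width=16, slack=1)
Line 2: ['triangle', 'bean'] (min_width=13, slack=4)
Line 3: ['angry', 'butter', 'an'] (min_width=15, slack=2)
Line 4: ['distance', 'quickly'] (min_width=16, slack=1)
Line 5: ['at'] (min_width=2, slack=15)

Answer: | been dirty voice|
|    triangle bean|
|  angry butter an|
| distance quickly|
|               at|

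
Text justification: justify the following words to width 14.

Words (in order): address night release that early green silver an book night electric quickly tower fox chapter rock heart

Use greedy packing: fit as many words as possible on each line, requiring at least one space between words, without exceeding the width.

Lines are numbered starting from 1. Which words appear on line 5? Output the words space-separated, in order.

Line 1: ['address', 'night'] (min_width=13, slack=1)
Line 2: ['release', 'that'] (min_width=12, slack=2)
Line 3: ['early', 'green'] (min_width=11, slack=3)
Line 4: ['silver', 'an', 'book'] (min_width=14, slack=0)
Line 5: ['night', 'electric'] (min_width=14, slack=0)
Line 6: ['quickly', 'tower'] (min_width=13, slack=1)
Line 7: ['fox', 'chapter'] (min_width=11, slack=3)
Line 8: ['rock', 'heart'] (min_width=10, slack=4)

Answer: night electric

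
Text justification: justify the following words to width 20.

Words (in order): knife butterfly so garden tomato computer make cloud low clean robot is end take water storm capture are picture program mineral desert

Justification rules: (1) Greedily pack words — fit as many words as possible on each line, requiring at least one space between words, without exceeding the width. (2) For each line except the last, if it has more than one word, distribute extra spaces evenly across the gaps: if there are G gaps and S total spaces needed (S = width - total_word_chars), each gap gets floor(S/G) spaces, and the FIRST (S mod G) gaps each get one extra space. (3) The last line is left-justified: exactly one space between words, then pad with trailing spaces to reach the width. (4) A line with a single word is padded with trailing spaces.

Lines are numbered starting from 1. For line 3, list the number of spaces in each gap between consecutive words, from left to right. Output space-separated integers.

Answer: 2 1

Derivation:
Line 1: ['knife', 'butterfly', 'so'] (min_width=18, slack=2)
Line 2: ['garden', 'tomato'] (min_width=13, slack=7)
Line 3: ['computer', 'make', 'cloud'] (min_width=19, slack=1)
Line 4: ['low', 'clean', 'robot', 'is'] (min_width=18, slack=2)
Line 5: ['end', 'take', 'water', 'storm'] (min_width=20, slack=0)
Line 6: ['capture', 'are', 'picture'] (min_width=19, slack=1)
Line 7: ['program', 'mineral'] (min_width=15, slack=5)
Line 8: ['desert'] (min_width=6, slack=14)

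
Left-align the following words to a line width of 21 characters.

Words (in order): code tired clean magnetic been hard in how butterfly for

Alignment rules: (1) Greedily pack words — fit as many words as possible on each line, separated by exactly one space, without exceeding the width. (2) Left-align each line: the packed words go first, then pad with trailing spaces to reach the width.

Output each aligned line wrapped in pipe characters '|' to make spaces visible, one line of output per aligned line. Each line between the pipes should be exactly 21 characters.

Line 1: ['code', 'tired', 'clean'] (min_width=16, slack=5)
Line 2: ['magnetic', 'been', 'hard', 'in'] (min_width=21, slack=0)
Line 3: ['how', 'butterfly', 'for'] (min_width=17, slack=4)

Answer: |code tired clean     |
|magnetic been hard in|
|how butterfly for    |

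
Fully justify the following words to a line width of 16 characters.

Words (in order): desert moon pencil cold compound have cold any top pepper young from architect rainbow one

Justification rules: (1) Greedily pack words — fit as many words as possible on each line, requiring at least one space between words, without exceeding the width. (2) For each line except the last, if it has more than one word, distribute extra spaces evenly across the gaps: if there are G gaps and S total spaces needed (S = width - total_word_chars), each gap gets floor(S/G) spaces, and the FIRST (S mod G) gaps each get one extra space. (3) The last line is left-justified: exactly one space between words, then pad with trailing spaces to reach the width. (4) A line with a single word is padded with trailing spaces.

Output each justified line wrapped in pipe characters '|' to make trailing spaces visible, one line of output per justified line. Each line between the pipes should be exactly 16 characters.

Answer: |desert      moon|
|pencil      cold|
|compound    have|
|cold   any   top|
|pepper     young|
|from   architect|
|rainbow one     |

Derivation:
Line 1: ['desert', 'moon'] (min_width=11, slack=5)
Line 2: ['pencil', 'cold'] (min_width=11, slack=5)
Line 3: ['compound', 'have'] (min_width=13, slack=3)
Line 4: ['cold', 'any', 'top'] (min_width=12, slack=4)
Line 5: ['pepper', 'young'] (min_width=12, slack=4)
Line 6: ['from', 'architect'] (min_width=14, slack=2)
Line 7: ['rainbow', 'one'] (min_width=11, slack=5)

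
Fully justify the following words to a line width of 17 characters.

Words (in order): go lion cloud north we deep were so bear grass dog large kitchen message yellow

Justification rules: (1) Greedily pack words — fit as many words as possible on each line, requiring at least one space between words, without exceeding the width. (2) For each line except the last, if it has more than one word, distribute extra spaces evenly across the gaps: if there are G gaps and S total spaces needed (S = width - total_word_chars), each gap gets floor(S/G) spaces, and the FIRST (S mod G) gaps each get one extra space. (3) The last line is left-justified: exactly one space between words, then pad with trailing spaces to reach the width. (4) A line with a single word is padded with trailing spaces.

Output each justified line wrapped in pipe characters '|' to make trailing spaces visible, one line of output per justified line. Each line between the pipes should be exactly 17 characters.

Answer: |go   lion   cloud|
|north   we   deep|
|were    so   bear|
|grass  dog  large|
|kitchen   message|
|yellow           |

Derivation:
Line 1: ['go', 'lion', 'cloud'] (min_width=13, slack=4)
Line 2: ['north', 'we', 'deep'] (min_width=13, slack=4)
Line 3: ['were', 'so', 'bear'] (min_width=12, slack=5)
Line 4: ['grass', 'dog', 'large'] (min_width=15, slack=2)
Line 5: ['kitchen', 'message'] (min_width=15, slack=2)
Line 6: ['yellow'] (min_width=6, slack=11)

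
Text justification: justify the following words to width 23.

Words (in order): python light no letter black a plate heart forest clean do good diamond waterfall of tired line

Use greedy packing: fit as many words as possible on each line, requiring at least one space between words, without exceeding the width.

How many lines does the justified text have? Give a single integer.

Line 1: ['python', 'light', 'no', 'letter'] (min_width=22, slack=1)
Line 2: ['black', 'a', 'plate', 'heart'] (min_width=19, slack=4)
Line 3: ['forest', 'clean', 'do', 'good'] (min_width=20, slack=3)
Line 4: ['diamond', 'waterfall', 'of'] (min_width=20, slack=3)
Line 5: ['tired', 'line'] (min_width=10, slack=13)
Total lines: 5

Answer: 5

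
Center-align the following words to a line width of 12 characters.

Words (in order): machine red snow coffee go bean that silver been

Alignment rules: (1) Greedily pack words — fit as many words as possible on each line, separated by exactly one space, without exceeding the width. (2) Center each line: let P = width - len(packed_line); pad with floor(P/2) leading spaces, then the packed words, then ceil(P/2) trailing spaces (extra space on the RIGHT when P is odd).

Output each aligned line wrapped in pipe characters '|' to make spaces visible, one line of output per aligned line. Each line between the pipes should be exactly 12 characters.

Answer: |machine red |
|snow coffee |
|go bean that|
|silver been |

Derivation:
Line 1: ['machine', 'red'] (min_width=11, slack=1)
Line 2: ['snow', 'coffee'] (min_width=11, slack=1)
Line 3: ['go', 'bean', 'that'] (min_width=12, slack=0)
Line 4: ['silver', 'been'] (min_width=11, slack=1)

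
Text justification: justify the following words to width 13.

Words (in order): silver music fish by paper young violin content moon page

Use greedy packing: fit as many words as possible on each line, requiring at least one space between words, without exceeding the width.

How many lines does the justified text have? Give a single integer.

Answer: 5

Derivation:
Line 1: ['silver', 'music'] (min_width=12, slack=1)
Line 2: ['fish', 'by', 'paper'] (min_width=13, slack=0)
Line 3: ['young', 'violin'] (min_width=12, slack=1)
Line 4: ['content', 'moon'] (min_width=12, slack=1)
Line 5: ['page'] (min_width=4, slack=9)
Total lines: 5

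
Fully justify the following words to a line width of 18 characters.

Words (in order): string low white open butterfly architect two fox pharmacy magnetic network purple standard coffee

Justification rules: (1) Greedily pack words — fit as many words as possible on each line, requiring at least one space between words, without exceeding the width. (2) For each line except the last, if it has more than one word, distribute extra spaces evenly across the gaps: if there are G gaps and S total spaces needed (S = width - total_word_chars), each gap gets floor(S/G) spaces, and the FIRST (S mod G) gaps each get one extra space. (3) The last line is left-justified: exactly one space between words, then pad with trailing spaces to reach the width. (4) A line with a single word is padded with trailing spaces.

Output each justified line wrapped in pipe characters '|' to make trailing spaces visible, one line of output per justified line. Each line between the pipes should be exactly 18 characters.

Line 1: ['string', 'low', 'white'] (min_width=16, slack=2)
Line 2: ['open', 'butterfly'] (min_width=14, slack=4)
Line 3: ['architect', 'two', 'fox'] (min_width=17, slack=1)
Line 4: ['pharmacy', 'magnetic'] (min_width=17, slack=1)
Line 5: ['network', 'purple'] (min_width=14, slack=4)
Line 6: ['standard', 'coffee'] (min_width=15, slack=3)

Answer: |string  low  white|
|open     butterfly|
|architect  two fox|
|pharmacy  magnetic|
|network     purple|
|standard coffee   |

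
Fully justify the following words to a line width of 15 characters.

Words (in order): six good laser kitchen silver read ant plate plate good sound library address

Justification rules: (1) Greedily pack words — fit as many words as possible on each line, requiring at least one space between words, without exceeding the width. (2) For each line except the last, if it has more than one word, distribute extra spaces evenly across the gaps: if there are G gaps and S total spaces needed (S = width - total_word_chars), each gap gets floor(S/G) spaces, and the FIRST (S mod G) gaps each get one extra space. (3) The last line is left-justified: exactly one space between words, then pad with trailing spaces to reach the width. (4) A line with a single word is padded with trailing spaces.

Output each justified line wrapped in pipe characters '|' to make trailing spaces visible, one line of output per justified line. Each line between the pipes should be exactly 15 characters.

Line 1: ['six', 'good', 'laser'] (min_width=14, slack=1)
Line 2: ['kitchen', 'silver'] (min_width=14, slack=1)
Line 3: ['read', 'ant', 'plate'] (min_width=14, slack=1)
Line 4: ['plate', 'good'] (min_width=10, slack=5)
Line 5: ['sound', 'library'] (min_width=13, slack=2)
Line 6: ['address'] (min_width=7, slack=8)

Answer: |six  good laser|
|kitchen  silver|
|read  ant plate|
|plate      good|
|sound   library|
|address        |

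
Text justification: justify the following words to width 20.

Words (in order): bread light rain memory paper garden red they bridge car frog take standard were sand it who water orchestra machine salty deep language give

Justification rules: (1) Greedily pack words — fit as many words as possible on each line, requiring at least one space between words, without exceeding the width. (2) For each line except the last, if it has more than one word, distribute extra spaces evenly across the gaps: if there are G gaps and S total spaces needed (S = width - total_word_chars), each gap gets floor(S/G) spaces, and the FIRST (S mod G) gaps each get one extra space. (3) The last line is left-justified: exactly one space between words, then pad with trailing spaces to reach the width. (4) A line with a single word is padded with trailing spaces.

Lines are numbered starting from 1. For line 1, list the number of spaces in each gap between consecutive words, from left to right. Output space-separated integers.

Answer: 3 3

Derivation:
Line 1: ['bread', 'light', 'rain'] (min_width=16, slack=4)
Line 2: ['memory', 'paper', 'garden'] (min_width=19, slack=1)
Line 3: ['red', 'they', 'bridge', 'car'] (min_width=19, slack=1)
Line 4: ['frog', 'take', 'standard'] (min_width=18, slack=2)
Line 5: ['were', 'sand', 'it', 'who'] (min_width=16, slack=4)
Line 6: ['water', 'orchestra'] (min_width=15, slack=5)
Line 7: ['machine', 'salty', 'deep'] (min_width=18, slack=2)
Line 8: ['language', 'give'] (min_width=13, slack=7)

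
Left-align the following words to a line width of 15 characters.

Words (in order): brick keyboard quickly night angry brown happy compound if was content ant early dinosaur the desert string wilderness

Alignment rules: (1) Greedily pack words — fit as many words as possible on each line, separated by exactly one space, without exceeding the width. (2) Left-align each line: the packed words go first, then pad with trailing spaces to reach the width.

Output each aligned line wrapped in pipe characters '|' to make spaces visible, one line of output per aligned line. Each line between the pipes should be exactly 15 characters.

Line 1: ['brick', 'keyboard'] (min_width=14, slack=1)
Line 2: ['quickly', 'night'] (min_width=13, slack=2)
Line 3: ['angry', 'brown'] (min_width=11, slack=4)
Line 4: ['happy', 'compound'] (min_width=14, slack=1)
Line 5: ['if', 'was', 'content'] (min_width=14, slack=1)
Line 6: ['ant', 'early'] (min_width=9, slack=6)
Line 7: ['dinosaur', 'the'] (min_width=12, slack=3)
Line 8: ['desert', 'string'] (min_width=13, slack=2)
Line 9: ['wilderness'] (min_width=10, slack=5)

Answer: |brick keyboard |
|quickly night  |
|angry brown    |
|happy compound |
|if was content |
|ant early      |
|dinosaur the   |
|desert string  |
|wilderness     |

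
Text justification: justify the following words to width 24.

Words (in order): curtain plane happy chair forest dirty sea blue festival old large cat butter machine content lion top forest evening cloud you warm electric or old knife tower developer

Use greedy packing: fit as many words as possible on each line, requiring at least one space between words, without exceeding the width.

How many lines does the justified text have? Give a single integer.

Answer: 8

Derivation:
Line 1: ['curtain', 'plane', 'happy'] (min_width=19, slack=5)
Line 2: ['chair', 'forest', 'dirty', 'sea'] (min_width=22, slack=2)
Line 3: ['blue', 'festival', 'old', 'large'] (min_width=23, slack=1)
Line 4: ['cat', 'butter', 'machine'] (min_width=18, slack=6)
Line 5: ['content', 'lion', 'top', 'forest'] (min_width=23, slack=1)
Line 6: ['evening', 'cloud', 'you', 'warm'] (min_width=22, slack=2)
Line 7: ['electric', 'or', 'old', 'knife'] (min_width=21, slack=3)
Line 8: ['tower', 'developer'] (min_width=15, slack=9)
Total lines: 8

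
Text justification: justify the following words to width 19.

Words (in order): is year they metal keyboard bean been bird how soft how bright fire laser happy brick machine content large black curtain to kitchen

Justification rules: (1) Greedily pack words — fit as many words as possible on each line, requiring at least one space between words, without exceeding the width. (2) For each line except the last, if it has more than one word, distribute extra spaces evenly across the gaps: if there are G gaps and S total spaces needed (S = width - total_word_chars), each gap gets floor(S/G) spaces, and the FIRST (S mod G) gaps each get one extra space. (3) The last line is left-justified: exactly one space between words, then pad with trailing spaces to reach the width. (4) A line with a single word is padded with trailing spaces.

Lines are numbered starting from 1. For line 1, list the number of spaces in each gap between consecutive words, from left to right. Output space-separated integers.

Answer: 2 1 1

Derivation:
Line 1: ['is', 'year', 'they', 'metal'] (min_width=18, slack=1)
Line 2: ['keyboard', 'bean', 'been'] (min_width=18, slack=1)
Line 3: ['bird', 'how', 'soft', 'how'] (min_width=17, slack=2)
Line 4: ['bright', 'fire', 'laser'] (min_width=17, slack=2)
Line 5: ['happy', 'brick', 'machine'] (min_width=19, slack=0)
Line 6: ['content', 'large', 'black'] (min_width=19, slack=0)
Line 7: ['curtain', 'to', 'kitchen'] (min_width=18, slack=1)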